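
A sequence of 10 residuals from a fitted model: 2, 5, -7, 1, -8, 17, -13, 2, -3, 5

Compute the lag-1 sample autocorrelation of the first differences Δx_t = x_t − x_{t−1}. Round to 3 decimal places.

First differences Δx: 3, -12, 8, -9, 25, -30, 15, -5, 8
Mean of differences = 0.3333
Numerator Σ(Δx_t−Δx̄)(Δx_{t+1}−Δx̄) = -1741.4444
Denominator Σ(Δx_t−Δx̄)² = 2136.0000
r_1(Δx) = -1741.4444 / 2136.0000 = -0.815

-0.815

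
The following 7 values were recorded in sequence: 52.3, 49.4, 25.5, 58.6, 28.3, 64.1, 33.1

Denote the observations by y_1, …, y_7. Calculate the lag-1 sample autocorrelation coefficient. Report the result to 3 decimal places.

-0.768

Mean ȳ = (52.3 + 49.4 + 25.5 + 58.6 + 28.3 + 64.1 + 33.1)/7 = 44.4714
Deviations from mean: 7.8286, 4.9286, -18.9714, 14.1286, -16.1714, 19.6286, -11.3714
Σ(y_t−ȳ)(y_{t+1}−ȳ) = (38.5837) + (-93.5020) + (-268.0392) + (-228.4792) + (-317.4220) + (-223.2049) = -1092.0637
Denominator Σ(y_t−ȳ)² = 1421.2143
r_1 = -1092.0637 / 1421.2143 = -0.768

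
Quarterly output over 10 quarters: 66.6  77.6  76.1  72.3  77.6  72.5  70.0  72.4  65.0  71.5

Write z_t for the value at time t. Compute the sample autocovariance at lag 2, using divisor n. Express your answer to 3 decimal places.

0.397

Mean z̄ = (66.6 + 77.6 + 76.1 + 72.3 + 77.6 + 72.5 + 70.0 + 72.4 + 65.0 + 71.5)/10 = 72.1600
Σ_{t=1}^{8}(z_t−z̄)(z_{t+2}−z̄) = 3.9748
γ_2 = 3.9748 / 10 = 0.397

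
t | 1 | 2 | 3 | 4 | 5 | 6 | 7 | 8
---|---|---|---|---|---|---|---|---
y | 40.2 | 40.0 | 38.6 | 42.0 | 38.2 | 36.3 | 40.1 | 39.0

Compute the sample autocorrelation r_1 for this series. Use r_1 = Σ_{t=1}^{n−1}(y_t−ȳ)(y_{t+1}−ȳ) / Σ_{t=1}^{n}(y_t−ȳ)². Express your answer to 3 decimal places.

-0.203

Mean ȳ = (40.2 + 40.0 + 38.6 + 42.0 + 38.2 + 36.3 + 40.1 + 39.0)/8 = 39.3000
Σ(y_t−ȳ)(y_{t+1}−ȳ) = (0.6300) + (-0.4900) + (-1.8900) + (-2.9700) + (3.3000) + (-2.4000) + (-0.2400) = -4.0600
Denominator Σ(y_t−ȳ)² = 20.0200
r_1 = -4.0600 / 20.0200 = -0.203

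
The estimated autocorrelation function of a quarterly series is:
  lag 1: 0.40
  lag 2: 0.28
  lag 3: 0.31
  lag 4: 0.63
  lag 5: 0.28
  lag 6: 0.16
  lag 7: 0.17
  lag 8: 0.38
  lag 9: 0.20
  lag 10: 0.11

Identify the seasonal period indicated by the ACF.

The largest autocorrelation is r_4 = 0.63; the remaining lags stay at or below 0.40. The elevated value at lag 1 (0.40), dropping to 0.28 at lag 2, reflects decaying short-term dependence rather than seasonality.
The dominant spike at lag 4 indicates a seasonal period of 4.

4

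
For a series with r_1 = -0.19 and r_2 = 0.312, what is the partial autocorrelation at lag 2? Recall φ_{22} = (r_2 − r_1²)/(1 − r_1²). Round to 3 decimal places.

0.286

φ_{22} = (r_2 − r_1²) / (1 − r_1²)
r_1² = (-0.19)² = 0.0361
Numerator = 0.312 − 0.0361 = 0.2759; denominator = 1 − 0.0361 = 0.9639
φ_{22} = 0.2759 / 0.9639 = 0.286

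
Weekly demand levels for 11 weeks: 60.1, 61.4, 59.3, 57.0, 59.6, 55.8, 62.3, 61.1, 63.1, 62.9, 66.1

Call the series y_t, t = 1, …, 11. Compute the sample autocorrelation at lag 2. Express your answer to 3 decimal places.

0.386

Mean ȳ = (60.1 + 61.4 + 59.3 + 57.0 + 59.6 + 55.8 + 62.3 + 61.1 + 63.1 + 62.9 + 66.1)/11 = 60.7909
Numerator Σ_{t=1}^{9}(y_t−ȳ)(y_{t+2}−ȳ) = 32.4726
Denominator Σ(y_t−ȳ)² = 84.1091
r_2 = 32.4726 / 84.1091 = 0.386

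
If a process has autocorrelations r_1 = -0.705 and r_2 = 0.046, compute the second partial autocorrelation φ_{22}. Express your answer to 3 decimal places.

-0.897

φ_{22} = (r_2 − r_1²) / (1 − r_1²)
r_1² = (-0.705)² = 0.497025
Numerator = 0.046 − 0.4970 = -0.4510; denominator = 1 − 0.4970 = 0.5030
φ_{22} = -0.4510 / 0.5030 = -0.897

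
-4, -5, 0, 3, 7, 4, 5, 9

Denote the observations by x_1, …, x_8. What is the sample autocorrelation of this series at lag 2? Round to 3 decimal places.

Mean x̄ = (-4 − 5 + 0 + 3 + 7 + 4 + 5 + 9)/8 = 2.3750
Numerator Σ_{t=1}^{6}(x_t−x̄)(x_{t+2}−x̄) = 23.4688
Denominator Σ(x_t−x̄)² = 175.8750
r_2 = 23.4688 / 175.8750 = 0.133

0.133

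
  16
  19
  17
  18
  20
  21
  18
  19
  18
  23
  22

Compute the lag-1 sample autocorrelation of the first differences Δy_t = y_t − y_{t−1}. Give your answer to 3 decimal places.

-0.453

First differences Δy: 3, -2, 1, 2, 1, -3, 1, -1, 5, -1
Mean of differences = 0.6000
Numerator Σ(Δy_t−Δȳ)(Δy_{t+1}−Δȳ) = -23.7600
Denominator Σ(Δy_t−Δȳ)² = 52.4000
r_1(Δy) = -23.7600 / 52.4000 = -0.453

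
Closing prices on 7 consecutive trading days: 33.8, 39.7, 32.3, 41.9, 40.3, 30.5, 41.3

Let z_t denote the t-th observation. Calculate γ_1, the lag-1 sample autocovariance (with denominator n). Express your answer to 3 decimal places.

Mean z̄ = (33.8 + 39.7 + 32.3 + 41.9 + 40.3 + 30.5 + 41.3)/7 = 37.1143
Deviations: -3.3143, 2.5857, -4.8143, 4.7857, 3.1857, -6.6143, 4.1857
Σ_{t=1}^{6}(z_t−z̄)(z_{t+1}−z̄) = -77.5688
γ_1 = -77.5688 / 7 = -11.081

-11.081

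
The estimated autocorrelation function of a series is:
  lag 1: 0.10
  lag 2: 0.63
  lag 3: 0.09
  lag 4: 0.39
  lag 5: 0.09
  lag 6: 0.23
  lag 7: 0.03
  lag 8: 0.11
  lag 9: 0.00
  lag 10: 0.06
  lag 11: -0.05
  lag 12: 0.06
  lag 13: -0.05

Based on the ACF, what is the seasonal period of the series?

The largest autocorrelation is r_2 = 0.63, with weaker echoes at lags 4 (0.39) and 6 (0.23); the remaining lags stay at or below 0.11.
The dominant spike at lag 2 indicates a seasonal period of 2.

2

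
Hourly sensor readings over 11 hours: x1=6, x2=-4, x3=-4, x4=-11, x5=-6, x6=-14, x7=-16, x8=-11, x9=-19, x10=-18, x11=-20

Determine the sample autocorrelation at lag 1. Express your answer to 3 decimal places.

Mean x̄ = (6 − 4 − 4 − 11 − 6 − 14 − 16 − 11 − 19 − 18 − 20)/11 = -10.6364
Numerator Σ_{t=1}^{10}(x_t−x̄)(x_{t+1}−x̄) = 288.3223
Denominator Σ(x_t−x̄)² = 638.5455
r_1 = 288.3223 / 638.5455 = 0.452

0.452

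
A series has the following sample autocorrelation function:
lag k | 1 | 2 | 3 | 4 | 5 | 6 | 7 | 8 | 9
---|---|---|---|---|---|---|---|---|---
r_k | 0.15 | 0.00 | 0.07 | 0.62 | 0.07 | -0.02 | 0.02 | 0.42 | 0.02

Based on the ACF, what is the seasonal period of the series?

The largest autocorrelation is r_4 = 0.62, with a weaker echo at lag 8 (0.42); the remaining lags stay at or below 0.15.
The dominant spike at lag 4 indicates a seasonal period of 4.

4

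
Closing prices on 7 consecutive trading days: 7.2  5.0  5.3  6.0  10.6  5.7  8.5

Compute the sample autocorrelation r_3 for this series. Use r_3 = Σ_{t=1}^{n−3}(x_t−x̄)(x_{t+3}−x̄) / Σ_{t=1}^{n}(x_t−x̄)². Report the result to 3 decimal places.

Mean x̄ = (7.2 + 5.0 + 5.3 + 6.0 + 10.6 + 5.7 + 8.5)/7 = 6.9000
Deviations from mean: 0.3000, -1.9000, -1.6000, -0.9000, 3.7000, -1.2000, 1.6000
Numerator Σ_{t=1}^{4}(x_t−x̄)(x_{t+3}−x̄) = -6.8200
Denominator Σ(x_t−x̄)² = 24.7600
r_3 = -6.8200 / 24.7600 = -0.275

-0.275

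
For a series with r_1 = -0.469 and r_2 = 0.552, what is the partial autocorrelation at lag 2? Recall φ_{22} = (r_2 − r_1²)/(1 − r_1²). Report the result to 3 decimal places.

0.426

φ_{22} = (r_2 − r_1²) / (1 − r_1²)
r_1² = (-0.469)² = 0.219961
Numerator = 0.552 − 0.2200 = 0.3320; denominator = 1 − 0.2200 = 0.7800
φ_{22} = 0.3320 / 0.7800 = 0.426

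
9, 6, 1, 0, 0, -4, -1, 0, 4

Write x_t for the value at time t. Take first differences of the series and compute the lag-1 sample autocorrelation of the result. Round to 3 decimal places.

0.147

First differences Δx: -3, -5, -1, 0, -4, 3, 1, 4
Mean of differences = -0.6250
Numerator Σ(Δx_t−Δx̄)(Δx_{t+1}−Δx̄) = 10.8594
Denominator Σ(Δx_t−Δx̄)² = 73.8750
r_1(Δx) = 10.8594 / 73.8750 = 0.147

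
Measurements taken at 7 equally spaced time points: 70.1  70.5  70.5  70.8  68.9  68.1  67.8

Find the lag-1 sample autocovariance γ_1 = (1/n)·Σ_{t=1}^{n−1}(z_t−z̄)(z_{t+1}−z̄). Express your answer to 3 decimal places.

Mean z̄ = (70.1 + 70.5 + 70.5 + 70.8 + 68.9 + 68.1 + 67.8)/7 = 69.5286
Σ_{t=1}^{6}(z_t−z̄)(z_{t+1}−z̄) = 5.3020
γ_1 = 5.3020 / 7 = 0.757

0.757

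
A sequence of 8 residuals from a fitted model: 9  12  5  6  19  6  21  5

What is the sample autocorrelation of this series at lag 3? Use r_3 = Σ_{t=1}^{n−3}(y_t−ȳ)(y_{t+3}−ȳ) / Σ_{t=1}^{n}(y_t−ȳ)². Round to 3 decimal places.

Mean ȳ = (9 + 12 + 5 + 6 + 19 + 6 + 21 + 5)/8 = 10.3750
Deviations from mean: -1.3750, 1.6250, -5.3750, -4.3750, 8.6250, -4.3750, 10.6250, -5.3750
Numerator Σ_{t=1}^{5}(y_t−ȳ)(y_{t+3}−ȳ) = -49.2969
Denominator Σ(y_t−ȳ)² = 287.8750
r_3 = -49.2969 / 287.8750 = -0.171

-0.171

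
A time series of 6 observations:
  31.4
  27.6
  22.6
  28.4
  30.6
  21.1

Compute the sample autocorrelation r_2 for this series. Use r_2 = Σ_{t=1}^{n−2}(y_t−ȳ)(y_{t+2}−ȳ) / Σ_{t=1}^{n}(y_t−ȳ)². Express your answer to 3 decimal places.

-0.482

Mean ȳ = (31.4 + 27.6 + 22.6 + 28.4 + 30.6 + 21.1)/6 = 26.9500
Σ(y_t−ȳ)(y_{t+2}−ȳ) = (-19.3575) + (0.9425) + (-15.8775) + (-8.4825) = -42.7750
Denominator Σ(y_t−ȳ)² = 88.7950
r_2 = -42.7750 / 88.7950 = -0.482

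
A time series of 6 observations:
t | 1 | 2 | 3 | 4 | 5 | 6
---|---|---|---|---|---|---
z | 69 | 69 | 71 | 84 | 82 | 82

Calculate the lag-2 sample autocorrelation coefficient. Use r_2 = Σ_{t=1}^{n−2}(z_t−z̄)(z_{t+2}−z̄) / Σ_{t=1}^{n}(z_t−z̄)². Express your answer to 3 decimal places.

-0.014

Mean z̄ = (69 + 69 + 71 + 84 + 82 + 82)/6 = 76.1667
Deviations from mean: -7.1667, -7.1667, -5.1667, 7.8333, 5.8333, 5.8333
Σ(z_t−z̄)(z_{t+2}−z̄) = (37.0278) + (-56.1389) + (-30.1389) + (45.6944) = -3.5556
Denominator Σ(z_t−z̄)² = 258.8333
r_2 = -3.5556 / 258.8333 = -0.014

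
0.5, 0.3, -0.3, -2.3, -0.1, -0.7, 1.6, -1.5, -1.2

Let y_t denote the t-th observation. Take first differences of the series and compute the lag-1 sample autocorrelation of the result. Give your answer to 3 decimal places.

First differences Δy: -0.2, -0.6, -2.0, 2.2, -0.6, 2.3, -3.1, 0.3
Mean of differences = -0.2125
Numerator Σ(Δy_t−Δȳ)(Δy_{t+1}−Δȳ) = -14.2677
Denominator Σ(Δy_t−Δȳ)² = 24.2288
r_1(Δy) = -14.2677 / 24.2288 = -0.589

-0.589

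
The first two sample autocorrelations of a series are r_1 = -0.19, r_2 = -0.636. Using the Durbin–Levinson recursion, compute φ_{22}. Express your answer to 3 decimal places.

φ_{22} = (r_2 − r_1²) / (1 − r_1²)
r_1² = (-0.19)² = 0.0361
Numerator = -0.636 − 0.0361 = -0.6721; denominator = 1 − 0.0361 = 0.9639
φ_{22} = -0.6721 / 0.9639 = -0.697

-0.697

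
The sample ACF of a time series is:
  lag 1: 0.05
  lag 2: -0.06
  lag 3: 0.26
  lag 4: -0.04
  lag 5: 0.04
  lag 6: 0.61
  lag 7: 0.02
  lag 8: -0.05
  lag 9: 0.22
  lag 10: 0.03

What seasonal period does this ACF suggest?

The largest autocorrelation is r_6 = 0.61; the remaining lags stay at or below 0.26.
The dominant spike at lag 6 indicates a seasonal period of 6.

6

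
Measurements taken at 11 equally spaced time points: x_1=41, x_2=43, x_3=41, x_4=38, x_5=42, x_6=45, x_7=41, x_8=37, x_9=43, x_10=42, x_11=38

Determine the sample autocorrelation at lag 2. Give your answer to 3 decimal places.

Mean x̄ = (41 + 43 + 41 + 38 + 42 + 45 + 41 + 37 + 43 + 42 + 38)/11 = 41.0000
Numerator Σ_{t=1}^{9}(x_t−x̄)(x_{t+2}−x̄) = -44.0000
Denominator Σ(x_t−x̄)² = 60.0000
r_2 = -44.0000 / 60.0000 = -0.733

-0.733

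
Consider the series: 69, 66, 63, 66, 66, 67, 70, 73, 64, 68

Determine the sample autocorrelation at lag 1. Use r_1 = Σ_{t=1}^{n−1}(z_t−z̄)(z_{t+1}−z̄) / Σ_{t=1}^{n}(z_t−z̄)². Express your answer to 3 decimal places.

0.054

Mean z̄ = (69 + 66 + 63 + 66 + 66 + 67 + 70 + 73 + 64 + 68)/10 = 67.2000
Numerator Σ_{t=1}^{9}(z_t−z̄)(z_{t+1}−z̄) = 4.1600
Denominator Σ(z_t−z̄)² = 77.6000
r_1 = 4.1600 / 77.6000 = 0.054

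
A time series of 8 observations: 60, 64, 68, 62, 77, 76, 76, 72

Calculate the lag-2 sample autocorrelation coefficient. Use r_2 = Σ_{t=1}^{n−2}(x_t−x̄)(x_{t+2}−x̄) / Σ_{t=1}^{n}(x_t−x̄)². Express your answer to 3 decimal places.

Mean x̄ = (60 + 64 + 68 + 62 + 77 + 76 + 76 + 72)/8 = 69.3750
Numerator Σ_{t=1}^{6}(x_t−x̄)(x_{t+2}−x̄) = 61.0938
Denominator Σ(x_t−x̄)² = 325.8750
r_2 = 61.0938 / 325.8750 = 0.187

0.187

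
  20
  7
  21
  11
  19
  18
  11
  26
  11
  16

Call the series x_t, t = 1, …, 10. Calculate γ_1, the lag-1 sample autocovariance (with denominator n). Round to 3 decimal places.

Mean x̄ = (20 + 7 + 21 + 11 + 19 + 18 + 11 + 26 + 11 + 16)/10 = 16.0000
Σ_{t=1}^{9}(x_t−x̄)(x_{t+1}−x̄) = -225.0000
γ_1 = -225.0000 / 10 = -22.500

-22.500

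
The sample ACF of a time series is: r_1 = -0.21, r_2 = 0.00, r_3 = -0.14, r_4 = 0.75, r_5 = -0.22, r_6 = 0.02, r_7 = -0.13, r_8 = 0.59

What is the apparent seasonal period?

The largest autocorrelation is r_4 = 0.75, with a weaker echo at lag 8 (0.59); the remaining lags stay at or below 0.02.
The dominant spike at lag 4 indicates a seasonal period of 4.

4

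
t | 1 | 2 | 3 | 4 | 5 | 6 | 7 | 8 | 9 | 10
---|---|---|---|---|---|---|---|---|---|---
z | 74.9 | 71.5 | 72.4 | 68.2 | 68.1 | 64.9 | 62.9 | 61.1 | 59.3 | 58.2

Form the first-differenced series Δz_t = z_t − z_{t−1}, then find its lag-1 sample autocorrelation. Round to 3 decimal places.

First differences Δz: -3.4, 0.9, -4.2, -0.1, -3.2, -2.0, -1.8, -1.8, -1.1
Mean of differences = -1.8556
Numerator Σ(Δz_t−Δz̄)(Δz_{t+1}−Δz̄) = -16.9609
Denominator Σ(Δz_t−Δz̄)² = 20.9622
r_1(Δz) = -16.9609 / 20.9622 = -0.809

-0.809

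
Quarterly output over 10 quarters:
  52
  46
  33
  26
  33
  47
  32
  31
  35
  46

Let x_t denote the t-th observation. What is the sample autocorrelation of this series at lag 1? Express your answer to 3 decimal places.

Mean x̄ = (52 + 46 + 33 + 26 + 33 + 47 + 32 + 31 + 35 + 46)/10 = 38.1000
Numerator Σ_{t=1}^{9}(x_t−x̄)(x_{t+1}−x̄) = 134.0900
Denominator Σ(x_t−x̄)² = 692.9000
r_1 = 134.0900 / 692.9000 = 0.194

0.194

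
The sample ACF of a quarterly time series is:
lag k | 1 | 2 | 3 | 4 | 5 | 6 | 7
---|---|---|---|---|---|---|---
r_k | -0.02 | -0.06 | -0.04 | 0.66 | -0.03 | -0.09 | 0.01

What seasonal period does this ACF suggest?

4

The largest autocorrelation is r_4 = 0.66; the remaining lags stay at or below 0.01.
The dominant spike at lag 4 indicates a seasonal period of 4.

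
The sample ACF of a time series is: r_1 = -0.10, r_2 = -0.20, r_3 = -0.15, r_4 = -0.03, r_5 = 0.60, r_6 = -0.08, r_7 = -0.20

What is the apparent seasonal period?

5

The largest autocorrelation is r_5 = 0.60; the remaining lags stay at or below -0.03.
The dominant spike at lag 5 indicates a seasonal period of 5.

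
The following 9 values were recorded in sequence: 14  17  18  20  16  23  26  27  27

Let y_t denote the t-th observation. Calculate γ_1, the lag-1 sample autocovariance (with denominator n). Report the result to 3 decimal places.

12.665

Mean ȳ = (14 + 17 + 18 + 20 + 16 + 23 + 26 + 27 + 27)/9 = 20.8889
Σ_{t=1}^{8}(y_t−ȳ)(y_{t+1}−ȳ) = 113.9877
γ_1 = 113.9877 / 9 = 12.665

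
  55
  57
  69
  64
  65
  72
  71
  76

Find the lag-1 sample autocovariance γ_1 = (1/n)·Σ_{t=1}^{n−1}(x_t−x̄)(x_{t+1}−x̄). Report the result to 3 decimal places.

17.717

Mean x̄ = (55 + 57 + 69 + 64 + 65 + 72 + 71 + 76)/8 = 66.1250
Deviations: -11.1250, -9.1250, 2.8750, -2.1250, -1.1250, 5.8750, 4.8750, 9.8750
Σ_{t=1}^{7}(x_t−x̄)(x_{t+1}−x̄) = 141.7344
γ_1 = 141.7344 / 8 = 17.717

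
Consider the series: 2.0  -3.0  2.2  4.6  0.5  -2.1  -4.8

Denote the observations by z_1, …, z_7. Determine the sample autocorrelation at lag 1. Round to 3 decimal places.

0.136

Mean z̄ = (2.0 − 3.0 + 2.2 + 4.6 + 0.5 − 2.1 − 4.8)/7 = -0.0857
Numerator Σ_{t=1}^{6}(z_t−z̄)(z_{t+1}−z̄) = 9.0312
Denominator Σ(z_t−z̄)² = 66.6486
r_1 = 9.0312 / 66.6486 = 0.136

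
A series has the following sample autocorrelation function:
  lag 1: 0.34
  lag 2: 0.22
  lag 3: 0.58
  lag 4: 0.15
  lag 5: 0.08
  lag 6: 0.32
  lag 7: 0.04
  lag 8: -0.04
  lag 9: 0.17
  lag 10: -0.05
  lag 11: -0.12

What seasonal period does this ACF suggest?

The largest autocorrelation is r_3 = 0.58; the remaining lags stay at or below 0.34. The elevated value at lag 1 (0.34), dropping to 0.22 at lag 2, reflects decaying short-term dependence rather than seasonality.
The dominant spike at lag 3 indicates a seasonal period of 3.

3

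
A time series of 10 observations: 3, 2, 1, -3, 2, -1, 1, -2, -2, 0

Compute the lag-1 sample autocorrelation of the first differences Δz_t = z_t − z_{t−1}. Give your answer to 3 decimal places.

-0.639

First differences Δz: -1, -1, -4, 5, -3, 2, -3, 0, 2
Mean of differences = -0.3333
Numerator Σ(Δz_t−Δz̄)(Δz_{t+1}−Δz̄) = -43.4444
Denominator Σ(Δz_t−Δz̄)² = 68.0000
r_1(Δz) = -43.4444 / 68.0000 = -0.639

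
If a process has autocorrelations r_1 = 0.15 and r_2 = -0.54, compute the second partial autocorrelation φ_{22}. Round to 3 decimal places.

-0.575

φ_{22} = (r_2 − r_1²) / (1 − r_1²)
r_1² = (0.15)² = 0.0225
Numerator = -0.54 − 0.0225 = -0.5625; denominator = 1 − 0.0225 = 0.9775
φ_{22} = -0.5625 / 0.9775 = -0.575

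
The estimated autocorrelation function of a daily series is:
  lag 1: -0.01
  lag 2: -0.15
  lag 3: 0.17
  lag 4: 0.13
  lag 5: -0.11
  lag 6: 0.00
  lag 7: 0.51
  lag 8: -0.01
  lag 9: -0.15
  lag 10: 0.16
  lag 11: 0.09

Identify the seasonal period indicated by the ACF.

7

The largest autocorrelation is r_7 = 0.51; the remaining lags stay at or below 0.17.
The dominant spike at lag 7 indicates a seasonal period of 7.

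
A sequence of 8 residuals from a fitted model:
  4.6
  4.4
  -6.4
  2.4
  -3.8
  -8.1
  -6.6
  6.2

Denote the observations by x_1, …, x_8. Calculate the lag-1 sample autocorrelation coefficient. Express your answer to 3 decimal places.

-0.026

Mean x̄ = (4.6 + 4.4 − 6.4 + 2.4 − 3.8 − 8.1 − 6.6 + 6.2)/8 = -0.9125
Deviations from mean: 5.5125, 5.3125, -5.4875, 3.3125, -2.8875, -7.1875, -5.6875, 7.1125
Σ(x_t−x̄)(x_{t+1}−x̄) = (29.2852) + (-29.1523) + (-18.1773) + (-9.5648) + (20.7539) + (40.8789) + (-40.4523) = -6.4289
Denominator Σ(x_t−x̄)² = 242.6288
r_1 = -6.4289 / 242.6288 = -0.026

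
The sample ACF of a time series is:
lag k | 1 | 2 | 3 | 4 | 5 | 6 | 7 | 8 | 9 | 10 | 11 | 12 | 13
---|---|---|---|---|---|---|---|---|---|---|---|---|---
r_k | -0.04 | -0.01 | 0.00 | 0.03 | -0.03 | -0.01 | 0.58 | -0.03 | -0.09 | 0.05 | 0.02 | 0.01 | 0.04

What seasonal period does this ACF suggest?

The largest autocorrelation is r_7 = 0.58; the remaining lags stay at or below 0.05.
The dominant spike at lag 7 indicates a seasonal period of 7.

7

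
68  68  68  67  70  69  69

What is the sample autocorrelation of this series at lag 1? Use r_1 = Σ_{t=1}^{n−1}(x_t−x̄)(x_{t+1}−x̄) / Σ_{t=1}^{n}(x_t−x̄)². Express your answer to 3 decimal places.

Mean x̄ = (68 + 68 + 68 + 67 + 70 + 69 + 69)/7 = 68.4286
Σ(x_t−x̄)(x_{t+1}−x̄) = (0.1837) + (0.1837) + (0.6122) + (-2.2449) + (0.8980) + (0.3265) = -0.0408
Denominator Σ(x_t−x̄)² = 5.7143
r_1 = -0.0408 / 5.7143 = -0.007

-0.007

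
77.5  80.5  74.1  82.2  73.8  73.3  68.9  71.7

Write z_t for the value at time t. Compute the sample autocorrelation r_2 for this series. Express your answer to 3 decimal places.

Mean z̄ = (77.5 + 80.5 + 74.1 + 82.2 + 73.8 + 73.3 + 68.9 + 71.7)/8 = 75.2500
Deviations from mean: 2.2500, 5.2500, -1.1500, 6.9500, -1.4500, -1.9500, -6.3500, -3.5500
Numerator Σ_{t=1}^{6}(z_t−z̄)(z_{t+2}−z̄) = 38.1450
Denominator Σ(z_t−z̄)² = 141.0800
r_2 = 38.1450 / 141.0800 = 0.270

0.270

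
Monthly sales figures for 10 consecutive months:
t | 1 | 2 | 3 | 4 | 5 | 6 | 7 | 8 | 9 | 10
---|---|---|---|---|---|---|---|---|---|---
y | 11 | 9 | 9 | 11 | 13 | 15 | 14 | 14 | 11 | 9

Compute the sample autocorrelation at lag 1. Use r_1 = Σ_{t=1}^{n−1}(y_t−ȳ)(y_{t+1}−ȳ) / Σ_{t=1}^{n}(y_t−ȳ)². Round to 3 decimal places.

Mean ȳ = (11 + 9 + 9 + 11 + 13 + 15 + 14 + 14 + 11 + 9)/10 = 11.6000
Numerator Σ_{t=1}^{9}(y_t−ȳ)(y_{t+1}−ȳ) = 27.8400
Denominator Σ(y_t−ȳ)² = 46.4000
r_1 = 27.8400 / 46.4000 = 0.600

0.600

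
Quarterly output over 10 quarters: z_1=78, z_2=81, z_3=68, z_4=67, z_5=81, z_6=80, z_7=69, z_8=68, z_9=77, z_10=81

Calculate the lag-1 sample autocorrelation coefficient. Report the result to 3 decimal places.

0.070

Mean z̄ = (78 + 81 + 68 + 67 + 81 + 80 + 69 + 68 + 77 + 81)/10 = 75.0000
Numerator Σ_{t=1}^{9}(z_t−z̄)(z_{t+1}−z̄) = 24.0000
Denominator Σ(z_t−z̄)² = 344.0000
r_1 = 24.0000 / 344.0000 = 0.070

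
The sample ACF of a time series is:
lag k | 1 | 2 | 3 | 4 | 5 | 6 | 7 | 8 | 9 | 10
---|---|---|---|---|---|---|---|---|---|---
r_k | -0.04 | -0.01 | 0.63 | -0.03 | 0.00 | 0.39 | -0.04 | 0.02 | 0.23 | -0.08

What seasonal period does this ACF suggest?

3

The largest autocorrelation is r_3 = 0.63, with weaker echoes at lags 6 (0.39) and 9 (0.23); the remaining lags stay at or below 0.02.
The dominant spike at lag 3 indicates a seasonal period of 3.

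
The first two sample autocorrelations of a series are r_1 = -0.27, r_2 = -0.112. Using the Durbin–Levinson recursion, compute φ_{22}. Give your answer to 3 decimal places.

φ_{22} = (r_2 − r_1²) / (1 − r_1²)
r_1² = (-0.27)² = 0.0729
Numerator = -0.112 − 0.0729 = -0.1849; denominator = 1 − 0.0729 = 0.9271
φ_{22} = -0.1849 / 0.9271 = -0.199

-0.199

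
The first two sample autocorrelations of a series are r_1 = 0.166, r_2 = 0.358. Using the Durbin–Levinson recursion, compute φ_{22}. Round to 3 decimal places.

φ_{22} = (r_2 − r_1²) / (1 − r_1²)
r_1² = (0.166)² = 0.027556
Numerator = 0.358 − 0.0276 = 0.3304; denominator = 1 − 0.0276 = 0.9724
φ_{22} = 0.3304 / 0.9724 = 0.340

0.340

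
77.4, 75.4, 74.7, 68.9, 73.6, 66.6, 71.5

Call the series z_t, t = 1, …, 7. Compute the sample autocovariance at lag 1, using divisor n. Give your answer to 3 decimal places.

Mean z̄ = (77.4 + 75.4 + 74.7 + 68.9 + 73.6 + 66.6 + 71.5)/7 = 72.5857
Deviations: 4.8143, 2.8143, 2.1143, -3.6857, 1.0143, -5.9857, -1.0857
Σ_{t=1}^{6}(z_t−z̄)(z_{t+1}−z̄) = 8.3955
γ_1 = 8.3955 / 7 = 1.199

1.199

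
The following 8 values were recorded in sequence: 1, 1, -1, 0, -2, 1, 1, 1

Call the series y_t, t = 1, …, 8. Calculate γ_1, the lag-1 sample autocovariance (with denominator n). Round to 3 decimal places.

-0.008

Mean ȳ = (1 + 1 − 1 + 0 − 2 + 1 + 1 + 1)/8 = 0.2500
Deviations: 0.7500, 0.7500, -1.2500, -0.2500, -2.2500, 0.7500, 0.7500, 0.7500
Σ_{t=1}^{7}(y_t−ȳ)(y_{t+1}−ȳ) = -0.0625
γ_1 = -0.0625 / 8 = -0.008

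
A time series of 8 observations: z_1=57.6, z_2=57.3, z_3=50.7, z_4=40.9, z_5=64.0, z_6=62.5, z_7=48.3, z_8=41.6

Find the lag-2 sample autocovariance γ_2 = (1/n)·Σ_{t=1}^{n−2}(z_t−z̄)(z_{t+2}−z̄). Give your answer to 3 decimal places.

-45.257

Mean z̄ = (57.6 + 57.3 + 50.7 + 40.9 + 64.0 + 62.5 + 48.3 + 41.6)/8 = 52.8625
Σ_{t=1}^{6}(z_t−z̄)(z_{t+2}−z̄) = -362.0591
γ_2 = -362.0591 / 8 = -45.257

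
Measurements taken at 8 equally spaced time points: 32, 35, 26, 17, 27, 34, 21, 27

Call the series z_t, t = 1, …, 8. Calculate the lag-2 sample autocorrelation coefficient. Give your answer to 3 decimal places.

-0.562

Mean z̄ = (32 + 35 + 26 + 17 + 27 + 34 + 21 + 27)/8 = 27.3750
Σ(z_t−z̄)(z_{t+2}−z̄) = (-6.3594) + (-79.1094) + (0.5156) + (-68.7344) + (2.3906) + (-2.4844) = -153.7813
Denominator Σ(z_t−z̄)² = 273.8750
r_2 = -153.7813 / 273.8750 = -0.562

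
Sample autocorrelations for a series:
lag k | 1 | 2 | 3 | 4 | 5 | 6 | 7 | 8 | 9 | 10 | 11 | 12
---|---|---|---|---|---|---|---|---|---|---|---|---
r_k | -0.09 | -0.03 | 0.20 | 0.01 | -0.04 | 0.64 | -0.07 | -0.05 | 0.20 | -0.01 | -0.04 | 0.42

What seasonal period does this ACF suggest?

6

The largest autocorrelation is r_6 = 0.64, with a weaker echo at lag 12 (0.42); the remaining lags stay at or below 0.20.
The dominant spike at lag 6 indicates a seasonal period of 6.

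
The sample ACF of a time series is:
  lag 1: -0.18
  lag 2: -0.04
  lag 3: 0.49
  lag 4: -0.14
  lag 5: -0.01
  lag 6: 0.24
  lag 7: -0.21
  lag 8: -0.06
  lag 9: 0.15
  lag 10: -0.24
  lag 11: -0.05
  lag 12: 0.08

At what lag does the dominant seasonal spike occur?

3

The largest autocorrelation is r_3 = 0.49, with weaker echoes at lags 6 (0.24) and 9 (0.15); the remaining lags stay at or below 0.08.
The dominant spike at lag 3 indicates a seasonal period of 3.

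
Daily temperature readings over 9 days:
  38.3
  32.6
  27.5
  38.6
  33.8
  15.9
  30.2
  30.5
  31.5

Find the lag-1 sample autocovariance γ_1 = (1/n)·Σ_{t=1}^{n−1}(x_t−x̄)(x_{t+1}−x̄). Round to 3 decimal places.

-3.264

Mean x̄ = (38.3 + 32.6 + 27.5 + 38.6 + 33.8 + 15.9 + 30.2 + 30.5 + 31.5)/9 = 30.9889
Σ_{t=1}^{8}(x_t−x̄)(x_{t+1}−x̄) = -29.3779
γ_1 = -29.3779 / 9 = -3.264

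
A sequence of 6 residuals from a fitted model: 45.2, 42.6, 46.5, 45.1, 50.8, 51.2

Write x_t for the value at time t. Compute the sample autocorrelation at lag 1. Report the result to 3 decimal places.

Mean x̄ = (45.2 + 42.6 + 46.5 + 45.1 + 50.8 + 51.2)/6 = 46.9000
Deviations from mean: -1.7000, -4.3000, -0.4000, -1.8000, 3.9000, 4.3000
Σ(x_t−x̄)(x_{t+1}−x̄) = (7.3100) + (1.7200) + (0.7200) + (-7.0200) + (16.7700) = 19.5000
Denominator Σ(x_t−x̄)² = 58.4800
r_1 = 19.5000 / 58.4800 = 0.333

0.333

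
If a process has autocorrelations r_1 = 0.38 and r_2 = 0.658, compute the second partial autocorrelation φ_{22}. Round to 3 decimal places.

φ_{22} = (r_2 − r_1²) / (1 − r_1²)
r_1² = (0.38)² = 0.1444
Numerator = 0.658 − 0.1444 = 0.5136; denominator = 1 − 0.1444 = 0.8556
φ_{22} = 0.5136 / 0.8556 = 0.600

0.600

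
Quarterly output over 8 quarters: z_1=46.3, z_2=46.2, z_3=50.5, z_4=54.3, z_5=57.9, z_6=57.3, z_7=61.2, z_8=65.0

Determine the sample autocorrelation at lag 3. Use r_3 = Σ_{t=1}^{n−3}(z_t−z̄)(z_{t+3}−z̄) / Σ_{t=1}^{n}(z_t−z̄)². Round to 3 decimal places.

Mean z̄ = (46.3 + 46.2 + 50.5 + 54.3 + 57.9 + 57.3 + 61.2 + 65.0)/8 = 54.8375
Deviations from mean: -8.5375, -8.6375, -4.3375, -0.5375, 3.0625, 2.4625, 6.3625, 10.1625
Σ(z_t−z̄)(z_{t+3}−z̄) = (4.5889) + (-26.4523) + (-10.6811) + (-3.4198) + (31.1227) = -4.8417
Denominator Σ(z_t−z̄)² = 325.7988
r_3 = -4.8417 / 325.7988 = -0.015

-0.015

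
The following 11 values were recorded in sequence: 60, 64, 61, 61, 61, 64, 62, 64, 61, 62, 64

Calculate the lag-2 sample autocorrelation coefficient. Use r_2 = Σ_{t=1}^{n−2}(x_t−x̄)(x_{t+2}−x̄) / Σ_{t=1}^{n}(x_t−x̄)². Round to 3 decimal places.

Mean x̄ = (60 + 64 + 61 + 61 + 61 + 64 + 62 + 64 + 61 + 62 + 64)/11 = 62.1818
Numerator Σ_{t=1}^{9}(x_t−x̄)(x_{t+2}−x̄) = 0.9339
Denominator Σ(x_t−x̄)² = 23.6364
r_2 = 0.9339 / 23.6364 = 0.040

0.040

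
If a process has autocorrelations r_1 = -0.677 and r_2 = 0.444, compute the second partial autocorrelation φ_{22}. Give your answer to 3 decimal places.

φ_{22} = (r_2 − r_1²) / (1 − r_1²)
r_1² = (-0.677)² = 0.458329
Numerator = 0.444 − 0.4583 = -0.0143; denominator = 1 − 0.4583 = 0.5417
φ_{22} = -0.0143 / 0.5417 = -0.026

-0.026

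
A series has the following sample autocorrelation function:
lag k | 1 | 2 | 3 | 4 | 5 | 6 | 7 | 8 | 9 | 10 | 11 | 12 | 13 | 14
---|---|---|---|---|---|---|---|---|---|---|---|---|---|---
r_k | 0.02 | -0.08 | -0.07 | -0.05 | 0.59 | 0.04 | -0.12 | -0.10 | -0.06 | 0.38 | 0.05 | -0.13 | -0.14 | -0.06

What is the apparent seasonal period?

5

The largest autocorrelation is r_5 = 0.59, with a weaker echo at lag 10 (0.38); the remaining lags stay at or below 0.05.
The dominant spike at lag 5 indicates a seasonal period of 5.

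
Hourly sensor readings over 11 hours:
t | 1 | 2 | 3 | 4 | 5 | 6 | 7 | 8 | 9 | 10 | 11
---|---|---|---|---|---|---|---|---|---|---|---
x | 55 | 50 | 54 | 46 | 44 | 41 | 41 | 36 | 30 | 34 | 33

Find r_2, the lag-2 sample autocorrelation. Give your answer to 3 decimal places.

Mean x̄ = (55 + 50 + 54 + 46 + 44 + 41 + 41 + 36 + 30 + 34 + 33)/11 = 42.1818
Numerator Σ_{t=1}^{9}(x_t−x̄)(x_{t+2}−x̄) = 380.2975
Denominator Σ(x_t−x̄)² = 723.6364
r_2 = 380.2975 / 723.6364 = 0.526

0.526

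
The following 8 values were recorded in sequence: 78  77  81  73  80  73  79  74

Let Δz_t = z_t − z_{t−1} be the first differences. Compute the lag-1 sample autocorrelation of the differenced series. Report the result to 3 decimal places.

-0.893

First differences Δz: -1, 4, -8, 7, -7, 6, -5
Mean of differences = -0.5714
Numerator Σ(Δz_t−Δz̄)(Δz_{t+1}−Δz̄) = -212.1837
Denominator Σ(Δz_t−Δz̄)² = 237.7143
r_1(Δz) = -212.1837 / 237.7143 = -0.893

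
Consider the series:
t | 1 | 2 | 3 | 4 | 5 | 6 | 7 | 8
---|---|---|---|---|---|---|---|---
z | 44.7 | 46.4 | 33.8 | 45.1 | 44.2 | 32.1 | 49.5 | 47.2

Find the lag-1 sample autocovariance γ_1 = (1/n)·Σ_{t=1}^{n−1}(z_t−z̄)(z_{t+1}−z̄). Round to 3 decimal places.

Mean z̄ = (44.7 + 46.4 + 33.8 + 45.1 + 44.2 + 32.1 + 49.5 + 47.2)/8 = 42.8750
Deviations: 1.8250, 3.5250, -9.0750, 2.2250, 1.3250, -10.7750, 6.6250, 4.3250
Σ_{t=1}^{7}(z_t−z̄)(z_{t+1}−z̄) = -99.8081
γ_1 = -99.8081 / 8 = -12.476

-12.476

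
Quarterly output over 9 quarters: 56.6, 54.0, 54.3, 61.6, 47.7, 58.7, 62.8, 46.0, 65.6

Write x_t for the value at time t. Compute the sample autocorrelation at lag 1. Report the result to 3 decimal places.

Mean x̄ = (56.6 + 54.0 + 54.3 + 61.6 + 47.7 + 58.7 + 62.8 + 46.0 + 65.6)/9 = 56.3667
Numerator Σ_{t=1}^{8}(x_t−x̄)(x_{t+1}−x̄) = -219.4544
Denominator Σ(x_t−x̄)² = 351.9800
r_1 = -219.4544 / 351.9800 = -0.623

-0.623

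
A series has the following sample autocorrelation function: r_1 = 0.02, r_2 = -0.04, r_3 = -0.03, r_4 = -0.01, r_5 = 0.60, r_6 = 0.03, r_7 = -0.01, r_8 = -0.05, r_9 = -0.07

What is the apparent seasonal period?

The largest autocorrelation is r_5 = 0.60; the remaining lags stay at or below 0.03.
The dominant spike at lag 5 indicates a seasonal period of 5.

5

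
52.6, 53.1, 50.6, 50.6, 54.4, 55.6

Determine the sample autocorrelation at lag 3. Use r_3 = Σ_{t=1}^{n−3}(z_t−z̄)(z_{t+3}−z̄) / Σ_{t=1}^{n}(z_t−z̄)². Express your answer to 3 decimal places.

-0.259

Mean z̄ = (52.6 + 53.1 + 50.6 + 50.6 + 54.4 + 55.6)/6 = 52.8167
Deviations from mean: -0.2167, 0.2833, -2.2167, -2.2167, 1.5833, 2.7833
Numerator Σ_{t=1}^{3}(z_t−z̄)(z_{t+3}−z̄) = -5.2408
Denominator Σ(z_t−z̄)² = 20.2083
r_3 = -5.2408 / 20.2083 = -0.259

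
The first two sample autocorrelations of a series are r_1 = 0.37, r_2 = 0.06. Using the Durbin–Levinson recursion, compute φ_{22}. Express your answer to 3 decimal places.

φ_{22} = (r_2 − r_1²) / (1 − r_1²)
r_1² = (0.37)² = 0.1369
Numerator = 0.06 − 0.1369 = -0.0769; denominator = 1 − 0.1369 = 0.8631
φ_{22} = -0.0769 / 0.8631 = -0.089

-0.089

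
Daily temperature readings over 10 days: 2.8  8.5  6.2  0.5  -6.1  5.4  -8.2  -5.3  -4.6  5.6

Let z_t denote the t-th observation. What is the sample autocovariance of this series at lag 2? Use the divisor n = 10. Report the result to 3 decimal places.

1.907

Mean z̄ = (2.8 + 8.5 + 6.2 + 0.5 − 6.1 + 5.4 − 8.2 − 5.3 − 4.6 + 5.6)/10 = 0.4800
Σ_{t=1}^{8}(z_t−z̄)(z_{t+2}−z̄) = 19.0692
γ_2 = 19.0692 / 10 = 1.907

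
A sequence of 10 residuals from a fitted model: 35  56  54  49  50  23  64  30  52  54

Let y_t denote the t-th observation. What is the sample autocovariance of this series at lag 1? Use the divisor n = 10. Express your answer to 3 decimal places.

Mean ȳ = (35 + 56 + 54 + 49 + 50 + 23 + 64 + 30 + 52 + 54)/10 = 46.7000
Σ_{t=1}^{9}(y_t−ȳ)(y_{t+1}−ȳ) = -843.4900
γ_1 = -843.4900 / 10 = -84.349

-84.349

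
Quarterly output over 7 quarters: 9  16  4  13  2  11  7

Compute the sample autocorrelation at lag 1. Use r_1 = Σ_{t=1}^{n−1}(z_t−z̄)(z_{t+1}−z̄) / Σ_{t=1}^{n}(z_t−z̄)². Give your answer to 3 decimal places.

Mean z̄ = (9 + 16 + 4 + 13 + 2 + 11 + 7)/7 = 8.8571
Numerator Σ_{t=1}^{6}(z_t−z̄)(z_{t+1}−z̄) = -100.8776
Denominator Σ(z_t−z̄)² = 146.8571
r_1 = -100.8776 / 146.8571 = -0.687

-0.687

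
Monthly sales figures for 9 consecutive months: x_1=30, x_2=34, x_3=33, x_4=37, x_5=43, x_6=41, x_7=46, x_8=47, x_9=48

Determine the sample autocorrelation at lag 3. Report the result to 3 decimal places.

Mean x̄ = (30 + 34 + 33 + 37 + 43 + 41 + 46 + 47 + 48)/9 = 39.8889
Σ(x_t−x̄)(x_{t+3}−x̄) = (28.5679) + (-18.3210) + (-7.6543) + (-17.6543) + (22.1235) + (9.0123) = 16.0741
Denominator Σ(x_t−x̄)² = 352.8889
r_3 = 16.0741 / 352.8889 = 0.046

0.046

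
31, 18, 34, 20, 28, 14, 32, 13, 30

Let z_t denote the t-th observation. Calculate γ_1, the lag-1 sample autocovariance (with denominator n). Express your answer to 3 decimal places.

Mean z̄ = (31 + 18 + 34 + 20 + 28 + 14 + 32 + 13 + 30)/9 = 24.4444
Σ_{t=1}^{8}(z_t−z̄)(z_{t+1}−z̄) = -428.1975
γ_1 = -428.1975 / 9 = -47.578

-47.578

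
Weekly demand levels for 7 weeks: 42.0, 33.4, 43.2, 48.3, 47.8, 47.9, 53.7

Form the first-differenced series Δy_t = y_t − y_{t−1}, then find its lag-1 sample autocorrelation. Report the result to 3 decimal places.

First differences Δy: -8.6, 9.8, 5.1, -0.5, 0.1, 5.8
Mean of differences = 1.9500
Numerator Σ(Δy_t−Δȳ)(Δy_{t+1}−Δȳ) = -68.3975
Denominator Σ(Δy_t−Δȳ)² = 207.0950
r_1(Δy) = -68.3975 / 207.0950 = -0.330

-0.330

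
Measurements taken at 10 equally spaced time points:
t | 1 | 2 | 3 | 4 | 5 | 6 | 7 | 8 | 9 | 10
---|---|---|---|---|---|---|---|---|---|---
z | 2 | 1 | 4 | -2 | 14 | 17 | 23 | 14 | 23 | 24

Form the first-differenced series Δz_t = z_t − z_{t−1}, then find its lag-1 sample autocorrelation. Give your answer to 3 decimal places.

-0.519

First differences Δz: -1, 3, -6, 16, 3, 6, -9, 9, 1
Mean of differences = 2.4444
Numerator Σ(Δz_t−Δz̄)(Δz_{t+1}−Δz̄) = -236.7531
Denominator Σ(Δz_t−Δz̄)² = 456.2222
r_1(Δz) = -236.7531 / 456.2222 = -0.519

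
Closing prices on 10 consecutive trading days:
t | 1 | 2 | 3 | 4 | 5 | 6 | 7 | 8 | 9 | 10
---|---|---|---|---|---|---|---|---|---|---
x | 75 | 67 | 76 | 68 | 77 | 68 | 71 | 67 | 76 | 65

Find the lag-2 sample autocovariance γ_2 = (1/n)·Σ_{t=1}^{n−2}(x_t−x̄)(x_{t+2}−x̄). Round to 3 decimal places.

Mean x̄ = (75 + 67 + 76 + 68 + 77 + 68 + 71 + 67 + 76 + 65)/10 = 71.0000
Σ_{t=1}^{8}(x_t−x̄)(x_{t+2}−x̄) = 107.0000
γ_2 = 107.0000 / 10 = 10.700

10.700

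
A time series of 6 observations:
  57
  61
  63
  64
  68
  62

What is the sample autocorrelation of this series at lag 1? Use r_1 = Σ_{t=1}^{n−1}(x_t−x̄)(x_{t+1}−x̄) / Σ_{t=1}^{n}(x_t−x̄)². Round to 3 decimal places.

0.210

Mean x̄ = (57 + 61 + 63 + 64 + 68 + 62)/6 = 62.5000
Deviations from mean: -5.5000, -1.5000, 0.5000, 1.5000, 5.5000, -0.5000
Σ(x_t−x̄)(x_{t+1}−x̄) = (8.2500) + (-0.7500) + (0.7500) + (8.2500) + (-2.7500) = 13.7500
Denominator Σ(x_t−x̄)² = 65.5000
r_1 = 13.7500 / 65.5000 = 0.210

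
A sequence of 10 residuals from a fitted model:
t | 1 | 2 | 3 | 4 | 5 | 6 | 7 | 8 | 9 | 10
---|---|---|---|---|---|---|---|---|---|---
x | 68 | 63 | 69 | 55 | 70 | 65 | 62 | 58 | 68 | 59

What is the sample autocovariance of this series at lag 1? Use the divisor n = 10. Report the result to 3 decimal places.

-13.669

Mean x̄ = (68 + 63 + 69 + 55 + 70 + 65 + 62 + 58 + 68 + 59)/10 = 63.7000
Σ_{t=1}^{9}(x_t−x̄)(x_{t+1}−x̄) = -136.6900
γ_1 = -136.6900 / 10 = -13.669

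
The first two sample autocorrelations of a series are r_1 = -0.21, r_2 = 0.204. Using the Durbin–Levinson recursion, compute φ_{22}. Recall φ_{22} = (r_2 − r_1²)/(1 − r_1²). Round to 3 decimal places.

0.167

φ_{22} = (r_2 − r_1²) / (1 − r_1²)
r_1² = (-0.21)² = 0.0441
Numerator = 0.204 − 0.0441 = 0.1599; denominator = 1 − 0.0441 = 0.9559
φ_{22} = 0.1599 / 0.9559 = 0.167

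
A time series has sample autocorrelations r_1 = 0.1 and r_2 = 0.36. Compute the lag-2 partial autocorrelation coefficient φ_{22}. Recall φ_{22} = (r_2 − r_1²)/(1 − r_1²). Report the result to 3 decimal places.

0.354

φ_{22} = (r_2 − r_1²) / (1 − r_1²)
r_1² = (0.1)² = 0.01
Numerator = 0.36 − 0.0100 = 0.3500; denominator = 1 − 0.0100 = 0.9900
φ_{22} = 0.3500 / 0.9900 = 0.354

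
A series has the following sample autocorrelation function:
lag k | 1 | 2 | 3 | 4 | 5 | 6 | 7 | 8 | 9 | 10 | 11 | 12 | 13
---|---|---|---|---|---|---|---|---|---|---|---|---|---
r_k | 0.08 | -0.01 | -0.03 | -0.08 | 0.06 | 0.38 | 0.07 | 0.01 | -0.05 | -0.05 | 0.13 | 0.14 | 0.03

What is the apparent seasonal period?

6

The largest autocorrelation is r_6 = 0.38; the remaining lags stay at or below 0.14.
The dominant spike at lag 6 indicates a seasonal period of 6.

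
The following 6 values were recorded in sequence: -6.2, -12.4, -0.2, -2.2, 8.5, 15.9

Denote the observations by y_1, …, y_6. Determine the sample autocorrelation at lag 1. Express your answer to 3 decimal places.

Mean ȳ = (-6.2 − 12.4 − 0.2 − 2.2 + 8.5 + 15.9)/6 = 0.5667
Σ(y_t−ȳ)(y_{t+1}−ȳ) = (87.7411) + (9.9411) + (2.1211) + (-21.9489) + (121.6444) = 199.4989
Denominator Σ(y_t−ȳ)² = 520.2133
r_1 = 199.4989 / 520.2133 = 0.383

0.383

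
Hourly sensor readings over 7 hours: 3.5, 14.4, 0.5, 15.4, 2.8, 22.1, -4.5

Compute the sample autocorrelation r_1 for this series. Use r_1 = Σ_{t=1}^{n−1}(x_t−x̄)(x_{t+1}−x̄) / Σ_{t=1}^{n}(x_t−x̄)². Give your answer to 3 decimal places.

Mean x̄ = (3.5 + 14.4 + 0.5 + 15.4 + 2.8 + 22.1 − 4.5)/7 = 7.7429
Numerator Σ_{t=1}^{6}(x_t−x̄)(x_{t+1}−x̄) = -416.5076
Denominator Σ(x_t−x̄)² = 553.8571
r_1 = -416.5076 / 553.8571 = -0.752

-0.752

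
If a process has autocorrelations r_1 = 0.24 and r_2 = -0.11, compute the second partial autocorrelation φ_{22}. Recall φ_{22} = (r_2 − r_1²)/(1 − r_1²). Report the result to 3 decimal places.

-0.178

φ_{22} = (r_2 − r_1²) / (1 − r_1²)
r_1² = (0.24)² = 0.0576
Numerator = -0.11 − 0.0576 = -0.1676; denominator = 1 − 0.0576 = 0.9424
φ_{22} = -0.1676 / 0.9424 = -0.178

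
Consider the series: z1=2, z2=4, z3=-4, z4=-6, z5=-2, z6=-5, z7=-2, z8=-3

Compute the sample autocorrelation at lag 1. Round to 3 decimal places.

0.244

Mean z̄ = (2 + 4 − 4 − 6 − 2 − 5 − 2 − 3)/8 = -2.0000
Σ(z_t−z̄)(z_{t+1}−z̄) = (24.0000) + (-12.0000) + (8.0000) + (0.0000) + (0.0000) + (0.0000) + (0.0000) = 20.0000
Denominator Σ(z_t−z̄)² = 82.0000
r_1 = 20.0000 / 82.0000 = 0.244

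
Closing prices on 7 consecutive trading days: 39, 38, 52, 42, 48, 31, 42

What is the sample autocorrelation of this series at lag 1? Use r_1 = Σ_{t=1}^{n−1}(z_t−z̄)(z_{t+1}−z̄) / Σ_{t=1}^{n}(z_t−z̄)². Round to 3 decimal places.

Mean z̄ = (39 + 38 + 52 + 42 + 48 + 31 + 42)/7 = 41.7143
Σ(z_t−z̄)(z_{t+1}−z̄) = (10.0816) + (-38.2041) + (2.9388) + (1.7959) + (-67.3469) + (-3.0612) = -93.7959
Denominator Σ(z_t−z̄)² = 281.4286
r_1 = -93.7959 / 281.4286 = -0.333

-0.333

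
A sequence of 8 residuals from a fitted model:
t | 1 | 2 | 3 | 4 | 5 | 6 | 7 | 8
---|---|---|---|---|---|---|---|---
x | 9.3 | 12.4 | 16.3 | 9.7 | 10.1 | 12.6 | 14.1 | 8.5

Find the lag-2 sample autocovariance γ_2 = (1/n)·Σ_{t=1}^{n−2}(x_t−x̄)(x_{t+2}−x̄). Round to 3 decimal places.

Mean x̄ = (9.3 + 12.4 + 16.3 + 9.7 + 10.1 + 12.6 + 14.1 + 8.5)/8 = 11.6250
Deviations: -2.3250, 0.7750, 4.6750, -1.9250, -1.5250, 0.9750, 2.4750, -3.1250
Σ_{t=1}^{6}(x_t−x̄)(x_{t+2}−x̄) = -28.1888
γ_2 = -28.1888 / 8 = -3.524

-3.524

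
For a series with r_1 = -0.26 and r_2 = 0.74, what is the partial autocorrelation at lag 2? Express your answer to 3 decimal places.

0.721

φ_{22} = (r_2 − r_1²) / (1 − r_1²)
r_1² = (-0.26)² = 0.0676
Numerator = 0.74 − 0.0676 = 0.6724; denominator = 1 − 0.0676 = 0.9324
φ_{22} = 0.6724 / 0.9324 = 0.721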